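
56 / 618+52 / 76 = 4549 / 5871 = 0.77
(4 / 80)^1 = 1 / 20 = 0.05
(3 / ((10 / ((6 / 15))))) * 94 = 282 / 25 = 11.28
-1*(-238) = 238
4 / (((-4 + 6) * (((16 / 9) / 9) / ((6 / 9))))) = 27 / 4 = 6.75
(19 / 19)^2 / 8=1 / 8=0.12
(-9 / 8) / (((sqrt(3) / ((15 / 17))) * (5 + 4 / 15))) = -675 * sqrt(3) / 10744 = -0.11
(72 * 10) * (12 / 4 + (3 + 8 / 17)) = 79200 / 17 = 4658.82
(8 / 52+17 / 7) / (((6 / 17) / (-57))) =-75905 / 182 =-417.06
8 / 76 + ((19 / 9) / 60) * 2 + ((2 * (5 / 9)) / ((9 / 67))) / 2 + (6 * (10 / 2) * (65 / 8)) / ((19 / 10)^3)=221390933 / 5555790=39.85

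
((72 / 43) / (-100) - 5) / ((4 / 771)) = -4158003 / 4300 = -966.98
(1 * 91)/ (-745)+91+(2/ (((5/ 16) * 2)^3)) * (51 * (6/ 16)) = 4610616/ 18625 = 247.55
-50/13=-3.85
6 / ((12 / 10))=5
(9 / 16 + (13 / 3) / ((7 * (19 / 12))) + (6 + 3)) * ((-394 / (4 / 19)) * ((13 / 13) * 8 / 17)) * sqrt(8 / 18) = -4172657 / 714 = -5844.06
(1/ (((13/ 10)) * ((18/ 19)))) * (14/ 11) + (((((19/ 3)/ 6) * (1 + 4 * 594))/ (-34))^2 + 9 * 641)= 600718398695/ 53559792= 11215.85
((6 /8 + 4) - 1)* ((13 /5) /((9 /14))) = 91 /6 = 15.17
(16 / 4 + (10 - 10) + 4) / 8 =1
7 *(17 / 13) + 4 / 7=9.73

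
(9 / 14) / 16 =9 / 224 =0.04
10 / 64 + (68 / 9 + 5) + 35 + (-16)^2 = 87469 / 288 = 303.71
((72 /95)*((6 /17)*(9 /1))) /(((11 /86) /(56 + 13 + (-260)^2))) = 1273647.52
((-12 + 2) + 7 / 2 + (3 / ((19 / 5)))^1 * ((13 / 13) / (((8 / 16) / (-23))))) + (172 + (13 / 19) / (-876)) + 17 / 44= 5930539 / 45771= 129.57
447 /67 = 6.67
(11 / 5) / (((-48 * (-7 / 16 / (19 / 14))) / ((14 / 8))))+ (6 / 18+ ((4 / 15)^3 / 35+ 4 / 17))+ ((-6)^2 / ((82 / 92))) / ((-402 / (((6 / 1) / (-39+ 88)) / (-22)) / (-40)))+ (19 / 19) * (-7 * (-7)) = 169208108624251 / 3398052735000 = 49.80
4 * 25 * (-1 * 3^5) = -24300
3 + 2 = 5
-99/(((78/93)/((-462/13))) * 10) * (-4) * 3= -4253634/845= -5033.89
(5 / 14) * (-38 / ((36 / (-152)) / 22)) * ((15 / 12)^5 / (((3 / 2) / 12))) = 62046875 / 2016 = 30777.22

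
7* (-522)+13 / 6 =-3651.83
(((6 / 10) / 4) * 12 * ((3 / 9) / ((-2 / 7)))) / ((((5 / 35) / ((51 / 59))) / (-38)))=142443 / 295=482.86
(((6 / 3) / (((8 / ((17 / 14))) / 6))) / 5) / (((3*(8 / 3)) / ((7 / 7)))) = 51 / 1120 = 0.05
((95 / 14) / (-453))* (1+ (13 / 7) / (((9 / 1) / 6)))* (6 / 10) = -893 / 44394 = -0.02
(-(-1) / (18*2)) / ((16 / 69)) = 23 / 192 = 0.12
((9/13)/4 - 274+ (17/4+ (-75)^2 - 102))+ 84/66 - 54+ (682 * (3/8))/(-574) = 1707387763/328328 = 5200.25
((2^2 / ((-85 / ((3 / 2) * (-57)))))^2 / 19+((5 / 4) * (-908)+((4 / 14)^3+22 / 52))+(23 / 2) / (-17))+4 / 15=-109610530543 / 96648825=-1134.11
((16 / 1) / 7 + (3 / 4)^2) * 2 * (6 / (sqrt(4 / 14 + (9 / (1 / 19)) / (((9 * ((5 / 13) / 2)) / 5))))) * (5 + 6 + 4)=2871 * sqrt(6055) / 9688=23.06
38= 38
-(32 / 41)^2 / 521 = -1024 / 875801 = -0.00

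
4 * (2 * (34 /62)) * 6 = 816 /31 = 26.32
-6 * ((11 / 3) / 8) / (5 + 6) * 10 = -5 / 2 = -2.50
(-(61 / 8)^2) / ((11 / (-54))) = 100467 / 352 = 285.42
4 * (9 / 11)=36 / 11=3.27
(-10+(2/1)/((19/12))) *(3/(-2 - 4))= 83/19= 4.37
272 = 272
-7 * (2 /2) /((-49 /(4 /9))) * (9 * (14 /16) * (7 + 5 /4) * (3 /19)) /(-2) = -99 /304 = -0.33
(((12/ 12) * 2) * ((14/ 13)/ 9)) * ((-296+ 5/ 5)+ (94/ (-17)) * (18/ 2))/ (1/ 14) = -2297512/ 1989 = -1155.11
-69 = -69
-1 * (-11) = 11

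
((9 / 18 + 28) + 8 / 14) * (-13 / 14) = -5291 / 196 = -26.99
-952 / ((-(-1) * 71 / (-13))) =12376 / 71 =174.31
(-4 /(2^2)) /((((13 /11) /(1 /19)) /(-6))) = 66 /247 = 0.27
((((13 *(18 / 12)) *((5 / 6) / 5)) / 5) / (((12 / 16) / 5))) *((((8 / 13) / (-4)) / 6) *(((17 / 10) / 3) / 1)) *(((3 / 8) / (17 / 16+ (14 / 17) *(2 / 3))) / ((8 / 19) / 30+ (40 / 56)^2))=-269059 / 9627115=-0.03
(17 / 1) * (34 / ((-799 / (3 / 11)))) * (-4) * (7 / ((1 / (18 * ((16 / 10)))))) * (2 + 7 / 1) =3701376 / 2585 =1431.87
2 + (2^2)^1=6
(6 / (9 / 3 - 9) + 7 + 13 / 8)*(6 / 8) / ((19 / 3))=549 / 608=0.90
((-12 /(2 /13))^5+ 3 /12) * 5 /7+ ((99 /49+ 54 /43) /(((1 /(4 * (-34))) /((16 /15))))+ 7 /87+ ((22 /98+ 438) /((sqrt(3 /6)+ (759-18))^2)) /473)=-1302545353465339453485938119 /631608223955304540-63645972 * sqrt(2) /27950478876183017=-2062267880.73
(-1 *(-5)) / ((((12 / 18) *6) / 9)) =45 / 4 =11.25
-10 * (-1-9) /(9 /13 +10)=9.35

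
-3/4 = -0.75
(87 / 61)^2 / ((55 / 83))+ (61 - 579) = -105383063 / 204655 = -514.93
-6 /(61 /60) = -360 /61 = -5.90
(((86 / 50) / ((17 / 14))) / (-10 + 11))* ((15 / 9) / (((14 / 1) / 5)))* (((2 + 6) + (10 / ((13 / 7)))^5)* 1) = 1419565192 / 371293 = 3823.30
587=587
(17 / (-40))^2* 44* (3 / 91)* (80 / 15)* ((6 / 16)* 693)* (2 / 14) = 944163 / 18200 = 51.88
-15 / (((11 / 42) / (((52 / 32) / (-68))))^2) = -1117935 / 8952064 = -0.12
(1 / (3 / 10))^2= 100 / 9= 11.11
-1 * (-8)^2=-64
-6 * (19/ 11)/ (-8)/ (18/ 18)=1.30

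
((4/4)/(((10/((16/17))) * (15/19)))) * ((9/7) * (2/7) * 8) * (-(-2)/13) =0.05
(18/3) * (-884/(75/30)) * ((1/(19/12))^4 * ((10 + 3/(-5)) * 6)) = -62030831616/3258025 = -19039.40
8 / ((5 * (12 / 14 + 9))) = 56 / 345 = 0.16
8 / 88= 1 / 11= 0.09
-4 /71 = -0.06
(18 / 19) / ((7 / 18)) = 324 / 133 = 2.44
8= 8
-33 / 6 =-11 / 2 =-5.50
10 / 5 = 2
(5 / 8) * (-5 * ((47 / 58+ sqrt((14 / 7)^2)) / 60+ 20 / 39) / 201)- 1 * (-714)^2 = -7417115933059 / 14549184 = -509796.01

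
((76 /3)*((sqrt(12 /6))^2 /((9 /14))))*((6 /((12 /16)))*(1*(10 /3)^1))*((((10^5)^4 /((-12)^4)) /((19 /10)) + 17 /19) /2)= 17500000000000006168960 /6561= 2667276329827771097.24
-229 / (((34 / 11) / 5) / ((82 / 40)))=-103279 / 136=-759.40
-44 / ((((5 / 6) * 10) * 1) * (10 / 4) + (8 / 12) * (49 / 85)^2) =-635800 / 304243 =-2.09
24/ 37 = 0.65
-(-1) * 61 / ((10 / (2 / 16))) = 61 / 80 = 0.76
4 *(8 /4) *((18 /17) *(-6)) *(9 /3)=-2592 /17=-152.47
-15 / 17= -0.88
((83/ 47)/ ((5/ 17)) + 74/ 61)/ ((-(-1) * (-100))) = -103461/ 1433500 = -0.07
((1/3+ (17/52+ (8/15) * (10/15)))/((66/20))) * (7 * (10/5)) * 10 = 166390/3861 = 43.10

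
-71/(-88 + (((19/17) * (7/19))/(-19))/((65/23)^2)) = 96891925/120095103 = 0.81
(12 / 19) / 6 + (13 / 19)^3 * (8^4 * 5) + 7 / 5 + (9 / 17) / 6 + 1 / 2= 3825758141 / 583015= 6562.02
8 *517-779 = 3357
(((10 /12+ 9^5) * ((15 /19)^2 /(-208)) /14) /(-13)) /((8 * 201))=8857475 /14649969152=0.00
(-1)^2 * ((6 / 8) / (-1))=-3 / 4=-0.75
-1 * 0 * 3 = 0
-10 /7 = -1.43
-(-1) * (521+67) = 588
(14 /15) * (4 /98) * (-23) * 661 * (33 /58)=-334466 /1015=-329.52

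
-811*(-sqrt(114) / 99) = 811*sqrt(114) / 99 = 87.47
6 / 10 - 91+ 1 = -447 / 5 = -89.40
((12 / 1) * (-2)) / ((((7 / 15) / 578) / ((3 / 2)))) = -312120 / 7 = -44588.57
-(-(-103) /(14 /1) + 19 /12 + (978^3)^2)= -73504243934653384687 /84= -875050523031587912.94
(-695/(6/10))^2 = 12075625/9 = 1341736.11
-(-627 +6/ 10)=3132/ 5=626.40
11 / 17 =0.65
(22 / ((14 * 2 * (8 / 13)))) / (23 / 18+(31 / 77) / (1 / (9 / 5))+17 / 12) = 70785 / 189556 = 0.37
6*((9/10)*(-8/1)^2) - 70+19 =1473/5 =294.60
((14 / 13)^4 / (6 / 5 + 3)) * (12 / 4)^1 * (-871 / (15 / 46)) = -16914016 / 6591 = -2566.23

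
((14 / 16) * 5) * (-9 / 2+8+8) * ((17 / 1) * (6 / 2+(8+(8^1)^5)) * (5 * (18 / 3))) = 6728709225 / 8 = 841088653.12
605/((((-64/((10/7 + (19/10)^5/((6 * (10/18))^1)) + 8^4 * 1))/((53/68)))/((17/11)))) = -16751920880057/358400000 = -46740.85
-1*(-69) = 69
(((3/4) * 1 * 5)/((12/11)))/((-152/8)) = -55/304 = -0.18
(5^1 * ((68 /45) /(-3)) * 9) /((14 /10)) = -340 /21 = -16.19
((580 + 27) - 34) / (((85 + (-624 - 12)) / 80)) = -45840 / 551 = -83.19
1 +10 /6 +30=98 /3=32.67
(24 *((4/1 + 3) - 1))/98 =72/49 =1.47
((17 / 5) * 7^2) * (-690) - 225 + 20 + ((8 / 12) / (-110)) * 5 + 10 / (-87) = -110207302 / 957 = -115159.15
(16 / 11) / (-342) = -0.00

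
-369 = -369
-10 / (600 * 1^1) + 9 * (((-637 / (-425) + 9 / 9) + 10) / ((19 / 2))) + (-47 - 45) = -7769023 / 96900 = -80.18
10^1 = 10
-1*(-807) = 807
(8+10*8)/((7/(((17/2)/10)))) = 374/35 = 10.69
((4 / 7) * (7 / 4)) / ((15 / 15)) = 1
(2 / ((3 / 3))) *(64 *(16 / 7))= 2048 / 7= 292.57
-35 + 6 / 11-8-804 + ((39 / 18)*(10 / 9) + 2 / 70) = -8773573 / 10395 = -844.02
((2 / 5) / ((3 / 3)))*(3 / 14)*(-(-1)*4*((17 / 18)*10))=68 / 21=3.24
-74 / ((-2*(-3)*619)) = -37 / 1857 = -0.02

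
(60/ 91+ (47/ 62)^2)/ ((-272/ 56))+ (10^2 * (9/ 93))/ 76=-4090921/ 32281912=-0.13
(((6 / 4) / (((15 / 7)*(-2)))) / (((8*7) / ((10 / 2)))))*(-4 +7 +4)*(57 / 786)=-133 / 8384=-0.02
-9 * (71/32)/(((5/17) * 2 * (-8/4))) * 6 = 32589/320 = 101.84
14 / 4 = 7 / 2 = 3.50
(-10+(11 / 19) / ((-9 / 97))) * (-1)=2777 / 171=16.24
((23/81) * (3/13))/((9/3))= 23/1053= 0.02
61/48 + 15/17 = 1757/816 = 2.15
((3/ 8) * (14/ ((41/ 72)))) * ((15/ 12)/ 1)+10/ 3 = 3655/ 246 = 14.86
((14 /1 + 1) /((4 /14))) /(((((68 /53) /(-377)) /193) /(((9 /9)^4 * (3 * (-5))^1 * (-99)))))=-601298723025 /136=-4421314139.89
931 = 931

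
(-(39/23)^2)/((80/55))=-16731/8464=-1.98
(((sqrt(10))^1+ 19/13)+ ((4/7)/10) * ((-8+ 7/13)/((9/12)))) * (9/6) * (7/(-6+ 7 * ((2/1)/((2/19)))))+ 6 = 21 * sqrt(10)/254+ 100279/16510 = 6.34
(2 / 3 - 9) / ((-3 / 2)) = 50 / 9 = 5.56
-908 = -908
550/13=42.31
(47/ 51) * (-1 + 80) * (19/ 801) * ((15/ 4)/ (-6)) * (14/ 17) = -2469145/ 2777868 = -0.89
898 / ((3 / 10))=8980 / 3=2993.33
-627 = -627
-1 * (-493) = 493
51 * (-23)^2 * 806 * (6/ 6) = 21745074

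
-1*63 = -63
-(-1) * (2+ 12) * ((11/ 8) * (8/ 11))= 14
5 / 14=0.36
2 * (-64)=-128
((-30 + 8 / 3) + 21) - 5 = -34 / 3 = -11.33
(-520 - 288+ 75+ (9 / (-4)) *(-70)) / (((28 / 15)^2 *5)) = -51795 / 1568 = -33.03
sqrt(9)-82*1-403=-482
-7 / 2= -3.50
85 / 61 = 1.39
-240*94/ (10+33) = -22560/ 43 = -524.65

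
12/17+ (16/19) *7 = 2132/323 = 6.60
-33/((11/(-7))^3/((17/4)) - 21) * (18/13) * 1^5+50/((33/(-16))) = -1214560738/54815475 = -22.16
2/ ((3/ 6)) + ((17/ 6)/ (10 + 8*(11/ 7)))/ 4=15287/ 3792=4.03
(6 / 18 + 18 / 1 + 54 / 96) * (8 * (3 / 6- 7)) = -11791 / 12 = -982.58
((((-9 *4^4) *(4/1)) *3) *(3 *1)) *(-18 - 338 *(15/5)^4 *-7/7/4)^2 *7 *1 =-27056972775168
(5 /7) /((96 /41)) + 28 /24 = 989 /672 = 1.47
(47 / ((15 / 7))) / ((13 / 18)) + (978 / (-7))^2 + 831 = 64914921 / 3185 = 20381.45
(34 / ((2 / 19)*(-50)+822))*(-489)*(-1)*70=11056290 / 7759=1424.96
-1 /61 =-0.02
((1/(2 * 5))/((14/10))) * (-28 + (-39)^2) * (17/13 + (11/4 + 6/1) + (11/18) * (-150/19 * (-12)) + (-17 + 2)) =78109281/13832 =5647.00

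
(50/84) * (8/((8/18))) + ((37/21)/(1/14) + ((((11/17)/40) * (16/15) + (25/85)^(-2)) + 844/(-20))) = 42467/8925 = 4.76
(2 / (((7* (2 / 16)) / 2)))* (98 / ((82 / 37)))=8288 / 41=202.15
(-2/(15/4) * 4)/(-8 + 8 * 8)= -0.04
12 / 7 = 1.71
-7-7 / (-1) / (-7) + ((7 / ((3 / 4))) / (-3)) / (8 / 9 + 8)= -167 / 20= -8.35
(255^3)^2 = 274941996890625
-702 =-702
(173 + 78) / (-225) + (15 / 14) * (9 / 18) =-0.58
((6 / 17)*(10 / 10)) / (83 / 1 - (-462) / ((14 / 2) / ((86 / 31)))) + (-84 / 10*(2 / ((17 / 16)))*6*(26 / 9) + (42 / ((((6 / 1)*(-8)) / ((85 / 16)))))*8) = -3491877559 / 11218640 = -311.26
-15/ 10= -3/ 2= -1.50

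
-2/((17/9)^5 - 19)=-59049/148963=-0.40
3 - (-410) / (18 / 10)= 2077 / 9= 230.78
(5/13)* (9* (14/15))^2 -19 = 529/65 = 8.14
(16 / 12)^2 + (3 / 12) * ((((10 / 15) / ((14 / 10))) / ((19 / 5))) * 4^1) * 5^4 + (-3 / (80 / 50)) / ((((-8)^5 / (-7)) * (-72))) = 201070753421 / 2510290944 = 80.10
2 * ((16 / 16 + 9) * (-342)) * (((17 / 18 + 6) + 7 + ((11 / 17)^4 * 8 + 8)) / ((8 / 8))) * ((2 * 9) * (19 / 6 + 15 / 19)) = -949781618940 / 83521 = -11371770.20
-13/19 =-0.68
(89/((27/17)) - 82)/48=-701/1296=-0.54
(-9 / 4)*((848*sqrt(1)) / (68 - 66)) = -954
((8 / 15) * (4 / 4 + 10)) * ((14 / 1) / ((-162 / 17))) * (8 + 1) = -10472 / 135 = -77.57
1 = 1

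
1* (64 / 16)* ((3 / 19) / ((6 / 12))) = 24 / 19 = 1.26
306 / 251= 1.22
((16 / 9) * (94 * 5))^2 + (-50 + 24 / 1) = 56548294 / 81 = 698127.09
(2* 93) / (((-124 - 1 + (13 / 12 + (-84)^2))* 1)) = 2232 / 83185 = 0.03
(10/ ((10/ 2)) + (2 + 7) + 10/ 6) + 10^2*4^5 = 102412.67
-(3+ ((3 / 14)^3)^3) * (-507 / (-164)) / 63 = -3491718015305 / 23718881708032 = -0.15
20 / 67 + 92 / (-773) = 0.18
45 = 45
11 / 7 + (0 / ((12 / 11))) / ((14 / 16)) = 11 / 7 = 1.57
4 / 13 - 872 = -11332 / 13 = -871.69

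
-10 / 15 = -2 / 3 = -0.67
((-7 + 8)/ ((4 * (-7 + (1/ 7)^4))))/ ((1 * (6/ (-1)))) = 2401/ 403344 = 0.01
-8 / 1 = -8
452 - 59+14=407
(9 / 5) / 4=9 / 20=0.45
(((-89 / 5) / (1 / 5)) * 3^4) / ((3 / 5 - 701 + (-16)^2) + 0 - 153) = 12.07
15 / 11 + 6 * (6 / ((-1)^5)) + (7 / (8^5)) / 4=-49938355 / 1441792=-34.64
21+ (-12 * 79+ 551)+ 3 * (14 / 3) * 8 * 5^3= 13624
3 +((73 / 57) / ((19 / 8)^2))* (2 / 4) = 64067 / 20577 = 3.11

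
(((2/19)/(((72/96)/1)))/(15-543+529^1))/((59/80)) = 640/3363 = 0.19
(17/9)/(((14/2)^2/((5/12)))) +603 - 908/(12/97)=-35650355/5292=-6736.65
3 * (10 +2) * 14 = 504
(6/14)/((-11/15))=-45/77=-0.58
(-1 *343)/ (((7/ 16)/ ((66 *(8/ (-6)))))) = 68992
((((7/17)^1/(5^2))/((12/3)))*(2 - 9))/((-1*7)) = 7/1700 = 0.00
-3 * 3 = -9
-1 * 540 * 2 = -1080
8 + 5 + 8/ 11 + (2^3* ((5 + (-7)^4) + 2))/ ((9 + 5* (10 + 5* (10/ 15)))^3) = 1771980941/ 128667913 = 13.77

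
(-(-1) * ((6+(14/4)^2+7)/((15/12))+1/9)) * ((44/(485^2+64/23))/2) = 462484/243460755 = 0.00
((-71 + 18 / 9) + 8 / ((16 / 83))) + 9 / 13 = -697 / 26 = -26.81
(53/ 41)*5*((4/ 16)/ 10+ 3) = 6413/ 328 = 19.55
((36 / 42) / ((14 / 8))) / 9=8 / 147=0.05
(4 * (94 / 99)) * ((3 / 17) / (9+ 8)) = 376 / 9537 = 0.04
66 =66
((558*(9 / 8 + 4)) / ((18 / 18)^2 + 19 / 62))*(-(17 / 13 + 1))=-5051.41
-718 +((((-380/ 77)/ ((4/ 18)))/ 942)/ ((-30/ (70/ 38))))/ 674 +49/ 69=-115219505683/ 160631724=-717.29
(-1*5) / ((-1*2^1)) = 5 / 2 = 2.50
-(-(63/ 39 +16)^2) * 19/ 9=996379/ 1521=655.08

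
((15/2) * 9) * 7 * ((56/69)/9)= 980/23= 42.61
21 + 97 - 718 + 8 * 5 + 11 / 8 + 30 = -4229 / 8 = -528.62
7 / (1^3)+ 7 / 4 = 35 / 4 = 8.75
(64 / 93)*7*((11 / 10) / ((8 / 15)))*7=2156 / 31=69.55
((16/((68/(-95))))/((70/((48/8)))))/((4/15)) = -855/119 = -7.18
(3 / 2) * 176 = 264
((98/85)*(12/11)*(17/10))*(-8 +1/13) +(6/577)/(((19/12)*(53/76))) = -1851078084/109327075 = -16.93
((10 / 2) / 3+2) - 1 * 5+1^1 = -1 / 3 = -0.33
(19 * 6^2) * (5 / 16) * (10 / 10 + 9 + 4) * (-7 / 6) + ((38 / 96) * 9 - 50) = -56603 / 16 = -3537.69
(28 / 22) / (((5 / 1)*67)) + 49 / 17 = 180803 / 62645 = 2.89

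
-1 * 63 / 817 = -63 / 817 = -0.08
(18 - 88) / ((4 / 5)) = -175 / 2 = -87.50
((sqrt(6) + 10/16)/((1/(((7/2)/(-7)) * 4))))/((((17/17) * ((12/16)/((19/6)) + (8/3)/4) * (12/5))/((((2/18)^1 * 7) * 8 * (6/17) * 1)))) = -10640 * sqrt(6)/5253 - 6650/5253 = -6.23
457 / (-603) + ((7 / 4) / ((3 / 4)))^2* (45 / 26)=135853 / 15678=8.67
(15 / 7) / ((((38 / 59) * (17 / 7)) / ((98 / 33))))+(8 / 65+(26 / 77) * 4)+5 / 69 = 626286712 / 111546435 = 5.61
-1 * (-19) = 19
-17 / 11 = -1.55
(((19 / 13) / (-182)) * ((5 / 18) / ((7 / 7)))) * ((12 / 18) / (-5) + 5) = -1387 / 127764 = -0.01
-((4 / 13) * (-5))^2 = -2.37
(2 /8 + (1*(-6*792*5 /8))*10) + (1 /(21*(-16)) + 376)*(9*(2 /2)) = -2947367 /112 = -26315.78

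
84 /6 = 14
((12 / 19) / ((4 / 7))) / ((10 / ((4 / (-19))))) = -42 / 1805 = -0.02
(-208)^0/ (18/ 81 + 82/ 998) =4491/ 1367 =3.29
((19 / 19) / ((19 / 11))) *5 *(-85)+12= -234.05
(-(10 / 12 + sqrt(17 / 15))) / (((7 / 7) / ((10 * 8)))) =-151.83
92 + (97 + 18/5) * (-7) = -3061/5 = -612.20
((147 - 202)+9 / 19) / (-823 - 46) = 1036 / 16511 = 0.06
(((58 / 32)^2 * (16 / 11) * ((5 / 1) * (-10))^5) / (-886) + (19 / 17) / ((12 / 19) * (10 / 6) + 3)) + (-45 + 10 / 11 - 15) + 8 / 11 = 977300299984 / 579887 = 1685328.87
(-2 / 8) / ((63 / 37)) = -37 / 252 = -0.15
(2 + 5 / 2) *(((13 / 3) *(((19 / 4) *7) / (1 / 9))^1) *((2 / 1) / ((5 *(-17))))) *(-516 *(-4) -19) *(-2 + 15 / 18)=44551143 / 136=327581.93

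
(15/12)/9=5/36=0.14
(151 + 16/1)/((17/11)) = 1837/17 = 108.06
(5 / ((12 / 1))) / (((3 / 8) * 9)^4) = 0.00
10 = 10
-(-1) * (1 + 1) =2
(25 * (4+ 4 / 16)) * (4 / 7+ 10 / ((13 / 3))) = 55675 / 182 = 305.91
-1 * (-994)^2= -988036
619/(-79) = -619/79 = -7.84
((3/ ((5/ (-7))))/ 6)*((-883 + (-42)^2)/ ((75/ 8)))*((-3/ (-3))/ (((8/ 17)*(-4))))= 104839/ 3000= 34.95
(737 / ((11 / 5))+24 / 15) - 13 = 1618 / 5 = 323.60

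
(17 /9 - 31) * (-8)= 2096 /9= 232.89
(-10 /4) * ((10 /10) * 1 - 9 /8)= 5 /16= 0.31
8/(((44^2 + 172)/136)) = 16/31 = 0.52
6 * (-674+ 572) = -612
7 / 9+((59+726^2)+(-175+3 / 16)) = 75882379 / 144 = 526960.97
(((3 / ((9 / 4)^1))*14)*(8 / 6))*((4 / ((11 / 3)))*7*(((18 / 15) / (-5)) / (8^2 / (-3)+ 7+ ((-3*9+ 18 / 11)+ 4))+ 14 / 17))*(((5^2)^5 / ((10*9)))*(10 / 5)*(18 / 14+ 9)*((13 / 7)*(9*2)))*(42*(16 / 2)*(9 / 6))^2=329427741726720000000 / 110143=2990909469750415.37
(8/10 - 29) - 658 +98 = -2941/5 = -588.20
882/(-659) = -882/659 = -1.34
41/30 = 1.37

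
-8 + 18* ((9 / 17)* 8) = 1160 / 17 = 68.24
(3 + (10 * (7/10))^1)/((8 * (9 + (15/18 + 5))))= 15/178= 0.08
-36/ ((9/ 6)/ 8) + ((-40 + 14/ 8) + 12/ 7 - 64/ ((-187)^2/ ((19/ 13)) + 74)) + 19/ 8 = -5775346091/ 25536168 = -226.16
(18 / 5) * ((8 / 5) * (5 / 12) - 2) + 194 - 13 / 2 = 1827 / 10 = 182.70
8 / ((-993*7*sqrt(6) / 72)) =-0.03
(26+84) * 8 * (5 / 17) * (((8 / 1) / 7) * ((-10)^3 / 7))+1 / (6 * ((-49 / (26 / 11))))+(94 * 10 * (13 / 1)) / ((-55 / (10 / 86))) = -49979347283 / 1182027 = -42282.75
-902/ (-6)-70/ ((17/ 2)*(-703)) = 5390321/ 35853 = 150.35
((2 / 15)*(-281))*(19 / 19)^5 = -562 / 15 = -37.47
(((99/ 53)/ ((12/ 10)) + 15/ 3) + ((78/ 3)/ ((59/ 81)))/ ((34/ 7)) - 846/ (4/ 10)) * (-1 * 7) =1563689113/ 106318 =14707.66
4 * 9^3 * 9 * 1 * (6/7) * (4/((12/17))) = 892296/7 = 127470.86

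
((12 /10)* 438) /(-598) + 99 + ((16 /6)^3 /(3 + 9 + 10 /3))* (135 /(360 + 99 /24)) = 143102561 /1451645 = 98.58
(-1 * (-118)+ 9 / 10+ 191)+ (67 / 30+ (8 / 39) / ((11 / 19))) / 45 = 29918648 / 96525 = 309.96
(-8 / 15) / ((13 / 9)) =-24 / 65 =-0.37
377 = 377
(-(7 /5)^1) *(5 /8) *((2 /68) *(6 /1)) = -21 /136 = -0.15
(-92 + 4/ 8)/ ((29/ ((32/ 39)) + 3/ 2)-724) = 0.13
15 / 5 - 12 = -9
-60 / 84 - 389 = -2728 / 7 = -389.71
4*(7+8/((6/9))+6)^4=1562500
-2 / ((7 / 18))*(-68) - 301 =341 / 7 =48.71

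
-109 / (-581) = 0.19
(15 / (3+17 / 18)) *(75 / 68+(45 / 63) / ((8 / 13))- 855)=-109593675 / 33796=-3242.80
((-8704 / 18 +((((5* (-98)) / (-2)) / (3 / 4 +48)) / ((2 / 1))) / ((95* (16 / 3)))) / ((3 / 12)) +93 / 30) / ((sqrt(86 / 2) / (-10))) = 42928406* sqrt(43) / 95589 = 2944.90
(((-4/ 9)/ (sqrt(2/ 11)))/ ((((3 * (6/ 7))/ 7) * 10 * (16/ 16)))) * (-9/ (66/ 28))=343 * sqrt(22)/ 1485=1.08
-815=-815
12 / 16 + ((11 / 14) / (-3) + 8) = 713 / 84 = 8.49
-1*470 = -470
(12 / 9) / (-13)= -4 / 39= -0.10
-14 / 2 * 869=-6083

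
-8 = -8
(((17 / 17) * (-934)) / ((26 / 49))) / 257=-22883 / 3341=-6.85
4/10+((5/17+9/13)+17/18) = 46361/19890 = 2.33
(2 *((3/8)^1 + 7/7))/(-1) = -11/4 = -2.75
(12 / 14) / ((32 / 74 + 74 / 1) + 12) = 37 / 3731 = 0.01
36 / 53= 0.68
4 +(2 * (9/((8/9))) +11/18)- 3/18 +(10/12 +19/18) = 319/12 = 26.58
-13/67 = -0.19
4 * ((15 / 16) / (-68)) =-15 / 272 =-0.06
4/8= 1/2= 0.50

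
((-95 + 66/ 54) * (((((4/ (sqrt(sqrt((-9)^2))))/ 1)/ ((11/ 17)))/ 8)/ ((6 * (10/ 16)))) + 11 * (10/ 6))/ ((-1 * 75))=-52979/ 334125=-0.16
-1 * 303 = -303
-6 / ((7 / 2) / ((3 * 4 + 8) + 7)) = -324 / 7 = -46.29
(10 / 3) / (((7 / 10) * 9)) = 100 / 189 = 0.53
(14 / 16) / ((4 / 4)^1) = 7 / 8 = 0.88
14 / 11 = 1.27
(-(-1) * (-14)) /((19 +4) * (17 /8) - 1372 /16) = 112 /295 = 0.38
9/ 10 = 0.90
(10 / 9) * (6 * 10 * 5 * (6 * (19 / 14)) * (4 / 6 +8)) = 494000 / 21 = 23523.81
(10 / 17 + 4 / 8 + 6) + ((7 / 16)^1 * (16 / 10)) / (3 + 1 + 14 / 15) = 18191 / 2516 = 7.23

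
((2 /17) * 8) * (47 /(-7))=-752 /119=-6.32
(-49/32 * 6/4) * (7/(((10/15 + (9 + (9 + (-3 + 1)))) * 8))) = -3087/25600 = -0.12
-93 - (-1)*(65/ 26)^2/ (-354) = -131713/ 1416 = -93.02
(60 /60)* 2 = 2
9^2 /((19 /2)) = 162 /19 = 8.53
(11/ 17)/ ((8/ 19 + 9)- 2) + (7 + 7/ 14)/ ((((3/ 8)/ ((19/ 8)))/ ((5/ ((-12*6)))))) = -369493/ 115056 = -3.21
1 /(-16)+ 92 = 91.94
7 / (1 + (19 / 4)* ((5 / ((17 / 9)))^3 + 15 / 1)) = 4913 / 112544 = 0.04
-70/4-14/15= -553/30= -18.43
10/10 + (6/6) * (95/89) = 184/89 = 2.07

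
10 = 10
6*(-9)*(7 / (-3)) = 126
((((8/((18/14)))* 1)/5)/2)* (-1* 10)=-56/9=-6.22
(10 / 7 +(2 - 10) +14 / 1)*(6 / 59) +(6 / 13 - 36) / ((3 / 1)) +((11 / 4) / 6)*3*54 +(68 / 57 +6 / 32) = 316020823 / 4896528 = 64.54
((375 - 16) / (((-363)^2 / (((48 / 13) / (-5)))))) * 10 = -11488 / 570999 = -0.02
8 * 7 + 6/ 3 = 58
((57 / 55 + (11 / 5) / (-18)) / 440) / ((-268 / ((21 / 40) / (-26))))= 1267 / 8094028800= 0.00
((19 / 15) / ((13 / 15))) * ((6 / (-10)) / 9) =-19 / 195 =-0.10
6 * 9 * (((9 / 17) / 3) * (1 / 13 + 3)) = 6480 / 221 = 29.32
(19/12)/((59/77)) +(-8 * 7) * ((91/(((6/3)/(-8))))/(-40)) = -1796669/3540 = -507.53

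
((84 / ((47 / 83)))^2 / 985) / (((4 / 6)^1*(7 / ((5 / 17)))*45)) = 1157352 / 36989705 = 0.03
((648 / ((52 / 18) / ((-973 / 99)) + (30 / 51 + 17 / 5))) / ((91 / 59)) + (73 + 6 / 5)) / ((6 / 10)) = 3732160351 / 11915943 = 313.21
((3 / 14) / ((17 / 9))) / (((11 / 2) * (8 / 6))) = 81 / 5236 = 0.02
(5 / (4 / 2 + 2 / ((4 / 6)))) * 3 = 3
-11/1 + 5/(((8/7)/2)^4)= 9189/256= 35.89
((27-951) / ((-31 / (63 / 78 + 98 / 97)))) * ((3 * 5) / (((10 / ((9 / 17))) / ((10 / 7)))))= 40852350 / 664547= 61.47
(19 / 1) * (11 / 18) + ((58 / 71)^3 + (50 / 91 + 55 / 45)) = 2721786829 / 195419406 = 13.93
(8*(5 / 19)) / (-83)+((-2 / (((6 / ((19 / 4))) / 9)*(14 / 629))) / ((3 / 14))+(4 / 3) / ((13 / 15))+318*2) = -192728827 / 82004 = -2350.24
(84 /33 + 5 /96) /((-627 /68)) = -46631 /165528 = -0.28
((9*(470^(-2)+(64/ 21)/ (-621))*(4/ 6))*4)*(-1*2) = 56498236/ 240063075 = 0.24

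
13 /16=0.81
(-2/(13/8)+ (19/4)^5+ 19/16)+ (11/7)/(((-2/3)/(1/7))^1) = 2417.69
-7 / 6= -1.17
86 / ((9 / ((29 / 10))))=1247 / 45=27.71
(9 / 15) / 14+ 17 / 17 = 73 / 70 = 1.04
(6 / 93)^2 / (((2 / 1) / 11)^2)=121 / 961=0.13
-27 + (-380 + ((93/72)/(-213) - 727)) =-5797039/5112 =-1134.01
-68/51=-4/3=-1.33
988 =988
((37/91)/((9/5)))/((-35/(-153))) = 629/637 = 0.99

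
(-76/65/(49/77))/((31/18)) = -15048/14105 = -1.07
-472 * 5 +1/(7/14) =-2358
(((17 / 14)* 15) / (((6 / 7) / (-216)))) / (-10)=459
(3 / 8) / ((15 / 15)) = 3 / 8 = 0.38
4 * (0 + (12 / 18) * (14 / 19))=112 / 57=1.96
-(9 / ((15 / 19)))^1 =-57 / 5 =-11.40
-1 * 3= -3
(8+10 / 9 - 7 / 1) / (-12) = -19 / 108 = -0.18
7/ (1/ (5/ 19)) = 35/ 19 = 1.84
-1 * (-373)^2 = -139129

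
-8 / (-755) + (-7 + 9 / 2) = -3759 / 1510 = -2.49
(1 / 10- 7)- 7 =-139 / 10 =-13.90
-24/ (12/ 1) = -2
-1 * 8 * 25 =-200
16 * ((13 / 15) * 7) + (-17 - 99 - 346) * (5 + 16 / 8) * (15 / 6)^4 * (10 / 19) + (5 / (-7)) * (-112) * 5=-75230219 / 1140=-65991.42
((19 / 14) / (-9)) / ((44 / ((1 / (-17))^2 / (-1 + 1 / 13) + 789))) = -4726231 / 1747872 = -2.70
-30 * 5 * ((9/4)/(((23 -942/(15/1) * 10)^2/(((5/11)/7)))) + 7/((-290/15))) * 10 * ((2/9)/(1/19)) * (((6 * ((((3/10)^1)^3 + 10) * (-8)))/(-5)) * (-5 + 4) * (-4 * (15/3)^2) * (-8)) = -5773176927451776/32693353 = -176585648.08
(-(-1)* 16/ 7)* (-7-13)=-320/ 7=-45.71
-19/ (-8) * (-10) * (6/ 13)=-285/ 26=-10.96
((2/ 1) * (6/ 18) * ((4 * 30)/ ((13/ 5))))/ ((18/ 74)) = 14800/ 117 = 126.50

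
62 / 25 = 2.48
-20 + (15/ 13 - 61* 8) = -6589/ 13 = -506.85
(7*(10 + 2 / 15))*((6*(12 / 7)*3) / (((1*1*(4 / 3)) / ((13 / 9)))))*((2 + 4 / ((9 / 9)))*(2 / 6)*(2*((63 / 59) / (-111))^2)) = 20913984 / 23827445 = 0.88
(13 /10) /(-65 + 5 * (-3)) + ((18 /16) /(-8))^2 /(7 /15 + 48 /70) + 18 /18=12401681 /12390400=1.00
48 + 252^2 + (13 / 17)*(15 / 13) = 1080399 / 17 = 63552.88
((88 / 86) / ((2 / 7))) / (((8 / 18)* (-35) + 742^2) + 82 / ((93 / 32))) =21483 / 3302634092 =0.00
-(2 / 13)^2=-4 / 169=-0.02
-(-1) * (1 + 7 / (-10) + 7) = 73 / 10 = 7.30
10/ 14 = 5/ 7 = 0.71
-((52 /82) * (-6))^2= -14.48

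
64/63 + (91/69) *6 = 12938/1449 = 8.93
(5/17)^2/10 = 5/578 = 0.01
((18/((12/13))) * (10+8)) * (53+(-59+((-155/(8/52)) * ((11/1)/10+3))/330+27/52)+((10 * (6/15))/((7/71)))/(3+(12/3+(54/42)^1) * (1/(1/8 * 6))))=-454921371/92840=-4900.06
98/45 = 2.18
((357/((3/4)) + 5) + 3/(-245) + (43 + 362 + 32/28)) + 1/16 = 3477797/3920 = 887.19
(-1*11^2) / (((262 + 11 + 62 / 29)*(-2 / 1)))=0.22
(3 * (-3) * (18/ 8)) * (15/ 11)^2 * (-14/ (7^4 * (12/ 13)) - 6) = 75093075/ 332024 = 226.17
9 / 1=9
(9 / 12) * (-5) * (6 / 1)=-45 / 2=-22.50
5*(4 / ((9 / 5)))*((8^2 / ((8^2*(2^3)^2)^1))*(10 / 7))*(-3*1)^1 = -125 / 168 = -0.74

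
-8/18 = -4/9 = -0.44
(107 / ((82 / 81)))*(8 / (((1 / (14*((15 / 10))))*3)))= 5918.93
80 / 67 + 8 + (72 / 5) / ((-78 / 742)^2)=74296096 / 56615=1312.30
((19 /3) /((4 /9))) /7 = 57 /28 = 2.04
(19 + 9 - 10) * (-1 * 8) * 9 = -1296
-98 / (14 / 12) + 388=304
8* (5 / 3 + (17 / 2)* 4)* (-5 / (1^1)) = -4280 / 3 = -1426.67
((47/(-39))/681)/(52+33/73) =-0.00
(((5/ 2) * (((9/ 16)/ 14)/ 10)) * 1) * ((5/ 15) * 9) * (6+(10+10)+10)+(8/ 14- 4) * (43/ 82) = -6549/ 9184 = -0.71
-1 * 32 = -32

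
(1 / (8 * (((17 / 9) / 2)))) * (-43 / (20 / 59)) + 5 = -16033 / 1360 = -11.79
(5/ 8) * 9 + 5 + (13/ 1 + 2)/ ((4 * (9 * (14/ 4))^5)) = 28119035705/ 2646497448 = 10.63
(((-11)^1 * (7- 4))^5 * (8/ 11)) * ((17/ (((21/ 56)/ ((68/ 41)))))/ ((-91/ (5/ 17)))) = 6916548.10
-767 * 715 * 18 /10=-987129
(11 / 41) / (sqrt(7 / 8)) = 22*sqrt(14) / 287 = 0.29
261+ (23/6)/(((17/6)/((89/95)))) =423562/1615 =262.27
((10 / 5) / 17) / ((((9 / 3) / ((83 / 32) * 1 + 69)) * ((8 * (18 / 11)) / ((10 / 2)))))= 126005 / 117504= 1.07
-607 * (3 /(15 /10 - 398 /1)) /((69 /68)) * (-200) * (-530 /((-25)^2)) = 70004096 /91195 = 767.63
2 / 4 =1 / 2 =0.50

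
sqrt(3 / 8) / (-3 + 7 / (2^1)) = sqrt(6) / 2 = 1.22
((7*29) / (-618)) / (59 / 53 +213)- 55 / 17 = -385901423 / 119222088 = -3.24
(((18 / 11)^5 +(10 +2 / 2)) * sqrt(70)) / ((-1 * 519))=-3661129 * sqrt(70) / 83585469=-0.37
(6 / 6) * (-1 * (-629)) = 629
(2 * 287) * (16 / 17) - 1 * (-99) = 10867 / 17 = 639.24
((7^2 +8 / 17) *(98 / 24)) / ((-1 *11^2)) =-41209 / 24684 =-1.67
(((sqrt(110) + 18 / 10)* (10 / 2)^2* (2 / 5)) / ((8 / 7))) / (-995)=-7* sqrt(110) / 796 - 63 / 3980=-0.11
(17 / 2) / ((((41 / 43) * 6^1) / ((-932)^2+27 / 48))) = 10159432883 / 7872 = 1290578.36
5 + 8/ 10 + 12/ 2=59/ 5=11.80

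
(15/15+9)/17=10/17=0.59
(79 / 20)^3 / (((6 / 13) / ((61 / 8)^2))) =23849775547 / 3072000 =7763.60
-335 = -335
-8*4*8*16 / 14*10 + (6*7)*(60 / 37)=-2857.61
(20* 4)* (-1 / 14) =-5.71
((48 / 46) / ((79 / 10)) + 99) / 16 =6.20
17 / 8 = 2.12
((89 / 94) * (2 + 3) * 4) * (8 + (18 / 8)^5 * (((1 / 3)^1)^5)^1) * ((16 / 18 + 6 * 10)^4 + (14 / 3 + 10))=84626777542350575 / 39470976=2144025461.71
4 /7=0.57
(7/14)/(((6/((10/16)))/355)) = 1775/96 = 18.49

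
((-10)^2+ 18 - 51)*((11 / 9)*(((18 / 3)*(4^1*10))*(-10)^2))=1965333.33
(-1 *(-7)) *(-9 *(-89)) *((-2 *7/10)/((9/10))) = -8722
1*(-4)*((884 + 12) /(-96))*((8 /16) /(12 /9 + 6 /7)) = 196 /23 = 8.52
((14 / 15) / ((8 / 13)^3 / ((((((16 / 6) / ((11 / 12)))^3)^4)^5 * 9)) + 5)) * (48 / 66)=2936960276254505767567727460191983756763487414955165649862487872245721563349408300411981398016 / 21633859177767564805744421023752341127048680828851698828535462605843721128572077750587462951655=0.14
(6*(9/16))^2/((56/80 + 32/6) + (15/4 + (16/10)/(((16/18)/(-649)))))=-2187/222416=-0.01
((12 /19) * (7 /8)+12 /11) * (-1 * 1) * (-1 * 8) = 2748 /209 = 13.15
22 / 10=11 / 5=2.20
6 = 6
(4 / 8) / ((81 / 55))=55 / 162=0.34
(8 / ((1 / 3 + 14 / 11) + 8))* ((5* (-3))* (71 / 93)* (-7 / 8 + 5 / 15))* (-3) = -152295 / 9827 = -15.50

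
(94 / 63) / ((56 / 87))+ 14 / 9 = 6833 / 1764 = 3.87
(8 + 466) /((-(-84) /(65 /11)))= 5135 /154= 33.34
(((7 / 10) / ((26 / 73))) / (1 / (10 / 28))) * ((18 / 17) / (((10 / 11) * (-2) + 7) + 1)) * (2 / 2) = 7227 / 60112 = 0.12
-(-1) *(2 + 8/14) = 18/7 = 2.57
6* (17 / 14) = 51 / 7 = 7.29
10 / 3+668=2014 / 3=671.33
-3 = -3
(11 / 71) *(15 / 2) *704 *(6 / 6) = 818.03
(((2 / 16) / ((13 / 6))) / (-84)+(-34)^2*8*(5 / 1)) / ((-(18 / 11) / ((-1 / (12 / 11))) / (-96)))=-2715459373 / 1092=-2486684.41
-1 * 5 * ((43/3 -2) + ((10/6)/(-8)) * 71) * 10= 1475/12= 122.92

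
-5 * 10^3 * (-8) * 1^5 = 40000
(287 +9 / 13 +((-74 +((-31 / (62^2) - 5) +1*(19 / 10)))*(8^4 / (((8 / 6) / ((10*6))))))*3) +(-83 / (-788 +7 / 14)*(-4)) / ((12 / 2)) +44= -81188964002396 / 1904175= -42637343.73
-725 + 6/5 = -3619/5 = -723.80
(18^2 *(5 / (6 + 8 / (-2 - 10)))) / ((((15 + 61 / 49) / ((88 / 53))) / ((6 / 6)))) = 654885 / 21094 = 31.05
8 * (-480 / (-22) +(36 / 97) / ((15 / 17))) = 949152 / 5335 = 177.91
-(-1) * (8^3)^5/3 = 35184372088832/3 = 11728124029610.67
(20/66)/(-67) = -10/2211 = -0.00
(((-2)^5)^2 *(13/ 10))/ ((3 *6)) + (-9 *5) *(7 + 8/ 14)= -84029/ 315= -266.76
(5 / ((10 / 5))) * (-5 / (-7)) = 25 / 14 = 1.79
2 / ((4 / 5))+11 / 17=107 / 34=3.15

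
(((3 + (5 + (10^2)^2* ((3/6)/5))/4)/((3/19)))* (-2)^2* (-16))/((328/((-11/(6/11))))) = 259787/41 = 6336.27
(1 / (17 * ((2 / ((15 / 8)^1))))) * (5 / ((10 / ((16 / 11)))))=15 / 374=0.04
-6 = -6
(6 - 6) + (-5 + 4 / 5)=-21 / 5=-4.20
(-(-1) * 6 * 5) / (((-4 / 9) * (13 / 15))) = -2025 / 26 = -77.88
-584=-584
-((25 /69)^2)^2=-390625 /22667121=-0.02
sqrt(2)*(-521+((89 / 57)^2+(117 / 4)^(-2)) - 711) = -6076156511*sqrt(2) / 4941729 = -1738.86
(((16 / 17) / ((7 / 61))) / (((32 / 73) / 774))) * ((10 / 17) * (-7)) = -17233110 / 289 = -59630.14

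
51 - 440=-389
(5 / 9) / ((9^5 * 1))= 5 / 531441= 0.00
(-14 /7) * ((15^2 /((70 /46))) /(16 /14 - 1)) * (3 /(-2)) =3105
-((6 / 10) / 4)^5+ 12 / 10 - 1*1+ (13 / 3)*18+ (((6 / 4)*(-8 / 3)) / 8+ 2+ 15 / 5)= 264639757 / 3200000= 82.70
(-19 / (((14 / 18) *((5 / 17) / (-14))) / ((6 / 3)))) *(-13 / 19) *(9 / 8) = -17901 / 10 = -1790.10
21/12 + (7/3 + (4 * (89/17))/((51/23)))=46913/3468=13.53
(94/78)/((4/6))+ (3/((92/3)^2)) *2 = 99803/55016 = 1.81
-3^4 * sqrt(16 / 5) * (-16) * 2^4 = 82944 * sqrt(5) / 5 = 37093.68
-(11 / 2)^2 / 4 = -121 / 16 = -7.56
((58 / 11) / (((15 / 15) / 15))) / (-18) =-145 / 33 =-4.39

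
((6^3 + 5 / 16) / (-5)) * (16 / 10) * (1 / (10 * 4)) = -3461 / 2000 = -1.73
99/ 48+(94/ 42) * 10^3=752693/ 336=2240.16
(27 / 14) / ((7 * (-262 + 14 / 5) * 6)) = -5 / 28224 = -0.00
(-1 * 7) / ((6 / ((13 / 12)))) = -91 / 72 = -1.26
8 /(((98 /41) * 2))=82 /49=1.67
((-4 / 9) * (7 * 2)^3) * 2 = -21952 / 9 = -2439.11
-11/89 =-0.12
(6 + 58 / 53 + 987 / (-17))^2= 2108554561 / 811801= 2597.38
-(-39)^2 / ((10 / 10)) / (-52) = 117 / 4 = 29.25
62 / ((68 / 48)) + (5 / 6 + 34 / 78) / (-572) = 1005837 / 22984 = 43.76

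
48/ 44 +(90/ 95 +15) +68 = 17773/ 209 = 85.04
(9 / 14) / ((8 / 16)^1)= 9 / 7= 1.29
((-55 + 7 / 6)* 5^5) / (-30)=201875 / 36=5607.64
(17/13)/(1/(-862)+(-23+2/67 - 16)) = -0.03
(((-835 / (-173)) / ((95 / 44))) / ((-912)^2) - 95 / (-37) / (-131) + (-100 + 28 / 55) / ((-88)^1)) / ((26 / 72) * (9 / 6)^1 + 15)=2226714773263831 / 31149807983298840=0.07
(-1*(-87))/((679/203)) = 2523/97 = 26.01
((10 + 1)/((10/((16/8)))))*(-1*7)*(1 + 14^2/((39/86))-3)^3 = -363673197807304/296595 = -1226160919.12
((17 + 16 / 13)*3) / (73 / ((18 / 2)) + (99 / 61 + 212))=390339 / 1582516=0.25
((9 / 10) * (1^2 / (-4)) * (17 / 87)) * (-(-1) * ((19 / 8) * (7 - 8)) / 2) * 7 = 6783 / 18560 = 0.37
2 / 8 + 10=10.25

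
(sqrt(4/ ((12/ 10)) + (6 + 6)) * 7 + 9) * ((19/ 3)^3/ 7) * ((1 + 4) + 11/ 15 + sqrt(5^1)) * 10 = 13718 * (27 + 7 * sqrt(138)) * (15 * sqrt(5) + 86)/ 1701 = 105305.45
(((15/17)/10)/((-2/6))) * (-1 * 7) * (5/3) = 105/34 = 3.09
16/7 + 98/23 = 1054/161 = 6.55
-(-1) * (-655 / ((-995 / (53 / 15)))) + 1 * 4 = 18883 / 2985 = 6.33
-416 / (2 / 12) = -2496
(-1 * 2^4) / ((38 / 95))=-40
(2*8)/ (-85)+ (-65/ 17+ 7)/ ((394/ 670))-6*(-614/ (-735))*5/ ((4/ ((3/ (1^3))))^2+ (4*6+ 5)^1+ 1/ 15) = 4.40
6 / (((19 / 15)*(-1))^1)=-90 / 19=-4.74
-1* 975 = -975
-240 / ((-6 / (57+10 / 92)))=52540 / 23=2284.35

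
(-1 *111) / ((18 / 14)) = -259 / 3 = -86.33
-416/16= -26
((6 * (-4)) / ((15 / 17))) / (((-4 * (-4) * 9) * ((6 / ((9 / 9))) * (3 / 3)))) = -0.03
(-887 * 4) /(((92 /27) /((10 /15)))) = -15966 /23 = -694.17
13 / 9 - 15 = -13.56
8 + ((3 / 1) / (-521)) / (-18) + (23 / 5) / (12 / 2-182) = 10968011 / 1375440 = 7.97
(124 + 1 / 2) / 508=249 / 1016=0.25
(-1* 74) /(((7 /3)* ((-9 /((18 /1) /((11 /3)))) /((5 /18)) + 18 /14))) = 185 /31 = 5.97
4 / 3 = 1.33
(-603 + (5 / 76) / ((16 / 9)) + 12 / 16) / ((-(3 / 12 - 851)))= -732291 / 1034512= -0.71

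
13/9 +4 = 49/9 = 5.44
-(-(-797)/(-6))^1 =797/6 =132.83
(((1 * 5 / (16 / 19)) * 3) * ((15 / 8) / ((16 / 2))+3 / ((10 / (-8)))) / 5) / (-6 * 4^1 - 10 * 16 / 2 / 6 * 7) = 10773 / 163840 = 0.07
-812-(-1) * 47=-765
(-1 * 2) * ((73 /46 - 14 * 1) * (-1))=-571 /23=-24.83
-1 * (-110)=110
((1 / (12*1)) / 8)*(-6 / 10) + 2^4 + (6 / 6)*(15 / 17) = 16.88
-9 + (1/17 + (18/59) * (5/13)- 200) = -2722854/13039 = -208.82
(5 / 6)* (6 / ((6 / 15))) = 12.50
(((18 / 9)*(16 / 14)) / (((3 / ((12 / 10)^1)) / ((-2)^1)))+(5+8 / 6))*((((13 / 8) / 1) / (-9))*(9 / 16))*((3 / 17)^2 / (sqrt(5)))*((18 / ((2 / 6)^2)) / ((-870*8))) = 498069*sqrt(5) / 7509376000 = 0.00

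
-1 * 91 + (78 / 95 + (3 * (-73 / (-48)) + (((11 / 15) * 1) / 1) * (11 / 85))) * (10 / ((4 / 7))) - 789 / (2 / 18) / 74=-522515909 / 5736480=-91.09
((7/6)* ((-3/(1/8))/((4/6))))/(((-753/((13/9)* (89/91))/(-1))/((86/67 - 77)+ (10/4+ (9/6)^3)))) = 3331715/605412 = 5.50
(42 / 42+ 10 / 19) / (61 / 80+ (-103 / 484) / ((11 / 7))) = 3087920 / 1268649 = 2.43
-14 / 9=-1.56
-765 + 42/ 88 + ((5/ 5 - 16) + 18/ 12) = -34233/ 44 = -778.02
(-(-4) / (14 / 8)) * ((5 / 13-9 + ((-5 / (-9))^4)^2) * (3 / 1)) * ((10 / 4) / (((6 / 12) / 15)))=-4426.10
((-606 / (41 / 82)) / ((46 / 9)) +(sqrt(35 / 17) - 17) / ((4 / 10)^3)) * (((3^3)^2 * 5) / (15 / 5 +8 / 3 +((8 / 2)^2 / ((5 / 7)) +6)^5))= -3161137640625 / 31869917031064 +4271484375 * sqrt(595) / 23556025631656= -0.09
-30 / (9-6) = -10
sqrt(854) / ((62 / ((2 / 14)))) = sqrt(854) / 434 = 0.07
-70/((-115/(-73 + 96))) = 14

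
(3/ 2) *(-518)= -777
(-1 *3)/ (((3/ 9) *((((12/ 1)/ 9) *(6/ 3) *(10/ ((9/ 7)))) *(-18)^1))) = 0.02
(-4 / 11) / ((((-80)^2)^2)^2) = -1 / 4613734400000000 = -0.00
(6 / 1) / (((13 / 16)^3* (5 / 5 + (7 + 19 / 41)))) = 1007616 / 762359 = 1.32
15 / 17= 0.88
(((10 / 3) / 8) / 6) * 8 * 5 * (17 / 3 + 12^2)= 11225 / 27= 415.74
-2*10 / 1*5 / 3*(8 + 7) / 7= -500 / 7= -71.43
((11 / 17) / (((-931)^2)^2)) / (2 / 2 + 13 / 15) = 165 / 357606724413596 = 0.00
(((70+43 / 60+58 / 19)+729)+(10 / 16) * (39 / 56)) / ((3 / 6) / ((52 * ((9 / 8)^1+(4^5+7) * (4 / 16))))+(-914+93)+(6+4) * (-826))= -145317826303 / 1642957760640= -0.09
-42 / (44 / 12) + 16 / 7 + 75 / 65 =-8023 / 1001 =-8.01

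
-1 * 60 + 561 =501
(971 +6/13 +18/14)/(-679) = -88520/61789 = -1.43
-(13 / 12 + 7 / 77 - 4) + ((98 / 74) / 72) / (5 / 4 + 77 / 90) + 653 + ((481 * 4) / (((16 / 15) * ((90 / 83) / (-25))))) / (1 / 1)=-151528116461 / 3702072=-40930.62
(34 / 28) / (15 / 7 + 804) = 17 / 11286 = 0.00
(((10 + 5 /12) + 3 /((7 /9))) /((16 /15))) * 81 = 485595 /448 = 1083.92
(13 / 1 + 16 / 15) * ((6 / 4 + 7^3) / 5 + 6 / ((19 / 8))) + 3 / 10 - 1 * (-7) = 1442143 / 1425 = 1012.03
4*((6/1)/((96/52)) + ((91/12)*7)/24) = 1573/72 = 21.85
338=338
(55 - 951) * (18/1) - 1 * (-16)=-16112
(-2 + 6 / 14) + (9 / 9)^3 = -4 / 7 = -0.57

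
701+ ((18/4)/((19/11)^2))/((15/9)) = 2533877/3610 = 701.90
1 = 1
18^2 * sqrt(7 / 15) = 108 * sqrt(105) / 5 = 221.33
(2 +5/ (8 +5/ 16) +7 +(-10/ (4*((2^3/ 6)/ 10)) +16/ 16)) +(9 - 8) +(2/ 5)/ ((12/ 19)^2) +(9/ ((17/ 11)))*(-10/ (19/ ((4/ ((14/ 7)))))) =-9991969/ 813960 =-12.28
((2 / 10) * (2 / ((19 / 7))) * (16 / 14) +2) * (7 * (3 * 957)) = 4139982 / 95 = 43578.76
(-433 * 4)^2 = 2999824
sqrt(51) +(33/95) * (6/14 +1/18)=671/3990 +sqrt(51)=7.31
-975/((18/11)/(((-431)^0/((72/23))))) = -82225/432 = -190.34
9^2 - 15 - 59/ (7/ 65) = -3373/ 7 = -481.86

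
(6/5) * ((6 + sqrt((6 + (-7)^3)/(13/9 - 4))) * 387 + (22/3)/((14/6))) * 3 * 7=292968/5 + 146286 * sqrt(7751)/115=170584.77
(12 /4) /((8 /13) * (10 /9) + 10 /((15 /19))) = 351 /1562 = 0.22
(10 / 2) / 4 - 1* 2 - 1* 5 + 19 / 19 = -19 / 4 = -4.75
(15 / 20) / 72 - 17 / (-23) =1655 / 2208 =0.75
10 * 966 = 9660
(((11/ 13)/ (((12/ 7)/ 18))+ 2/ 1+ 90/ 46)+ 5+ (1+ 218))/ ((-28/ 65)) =-101165/ 184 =-549.81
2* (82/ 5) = 164/ 5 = 32.80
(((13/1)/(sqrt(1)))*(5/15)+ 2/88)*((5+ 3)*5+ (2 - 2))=174.24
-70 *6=-420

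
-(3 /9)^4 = -0.01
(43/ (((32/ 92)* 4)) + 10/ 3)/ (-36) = -3287/ 3456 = -0.95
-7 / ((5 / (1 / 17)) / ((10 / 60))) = -7 / 510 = -0.01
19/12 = 1.58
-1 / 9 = -0.11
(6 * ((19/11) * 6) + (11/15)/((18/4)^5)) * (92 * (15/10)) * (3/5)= 27868944152/5412825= 5148.69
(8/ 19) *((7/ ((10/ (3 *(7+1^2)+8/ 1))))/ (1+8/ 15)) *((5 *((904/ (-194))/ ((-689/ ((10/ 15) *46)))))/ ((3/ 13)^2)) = 119.78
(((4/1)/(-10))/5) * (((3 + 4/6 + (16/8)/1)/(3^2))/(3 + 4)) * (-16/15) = 544/70875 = 0.01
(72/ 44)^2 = 324/ 121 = 2.68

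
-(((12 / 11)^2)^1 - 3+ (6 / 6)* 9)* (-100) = 719.01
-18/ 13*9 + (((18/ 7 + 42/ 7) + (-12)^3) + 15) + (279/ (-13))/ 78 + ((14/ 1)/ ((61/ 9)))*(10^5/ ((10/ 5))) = 14657968407/ 144326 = 101561.52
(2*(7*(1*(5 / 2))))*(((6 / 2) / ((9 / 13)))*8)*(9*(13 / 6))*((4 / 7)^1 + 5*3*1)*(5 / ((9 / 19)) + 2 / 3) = 37210420 / 9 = 4134491.11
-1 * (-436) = 436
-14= -14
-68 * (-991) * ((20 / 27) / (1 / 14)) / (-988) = -4717160 / 6669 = -707.33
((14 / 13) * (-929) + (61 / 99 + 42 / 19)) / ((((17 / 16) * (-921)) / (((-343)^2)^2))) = 5402567761292530640 / 382860621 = 14111056256.40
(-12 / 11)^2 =144 / 121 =1.19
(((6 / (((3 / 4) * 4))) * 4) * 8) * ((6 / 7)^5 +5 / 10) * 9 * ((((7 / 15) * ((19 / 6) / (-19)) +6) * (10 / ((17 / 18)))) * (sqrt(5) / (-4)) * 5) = -12418089840 * sqrt(5) / 285719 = -97185.32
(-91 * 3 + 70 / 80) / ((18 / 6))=-2177 / 24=-90.71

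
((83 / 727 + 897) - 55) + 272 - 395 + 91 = 588953 / 727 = 810.11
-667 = -667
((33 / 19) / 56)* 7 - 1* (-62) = 9457 / 152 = 62.22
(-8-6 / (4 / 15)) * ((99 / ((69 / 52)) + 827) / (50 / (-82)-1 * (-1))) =-51863237 / 736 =-70466.35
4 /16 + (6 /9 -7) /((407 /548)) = -40427 /4884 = -8.28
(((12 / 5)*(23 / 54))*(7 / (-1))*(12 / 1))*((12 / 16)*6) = -1932 / 5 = -386.40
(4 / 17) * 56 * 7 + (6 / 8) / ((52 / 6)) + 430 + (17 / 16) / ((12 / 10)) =11100365 / 21216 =523.21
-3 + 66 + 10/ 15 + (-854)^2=2188139/ 3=729379.67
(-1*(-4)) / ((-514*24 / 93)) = -31 / 1028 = -0.03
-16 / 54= -8 / 27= -0.30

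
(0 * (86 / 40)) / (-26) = 0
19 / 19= 1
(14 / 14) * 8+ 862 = 870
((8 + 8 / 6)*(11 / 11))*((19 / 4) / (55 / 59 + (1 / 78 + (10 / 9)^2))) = 20.34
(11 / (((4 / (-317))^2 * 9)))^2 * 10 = 6109313668205 / 10368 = 589247074.48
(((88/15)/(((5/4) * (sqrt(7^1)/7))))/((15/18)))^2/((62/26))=45101056/484375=93.11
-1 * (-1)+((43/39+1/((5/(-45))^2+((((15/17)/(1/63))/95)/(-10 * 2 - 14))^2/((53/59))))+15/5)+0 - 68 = 4094019348905/255946853409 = 16.00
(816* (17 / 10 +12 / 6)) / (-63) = -5032 / 105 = -47.92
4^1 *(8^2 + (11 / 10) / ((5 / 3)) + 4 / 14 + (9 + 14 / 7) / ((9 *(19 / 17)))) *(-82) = -648201964 / 29925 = -21660.88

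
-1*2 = -2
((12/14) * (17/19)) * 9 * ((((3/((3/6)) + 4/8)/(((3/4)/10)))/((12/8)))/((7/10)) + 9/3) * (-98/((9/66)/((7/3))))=-56433608/57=-990063.30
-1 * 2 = -2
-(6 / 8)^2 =-9 / 16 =-0.56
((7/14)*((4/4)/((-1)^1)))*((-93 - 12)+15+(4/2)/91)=4094/91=44.99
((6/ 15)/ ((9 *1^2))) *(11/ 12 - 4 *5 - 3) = -53/ 54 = -0.98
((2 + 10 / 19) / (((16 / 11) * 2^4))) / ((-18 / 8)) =-11 / 228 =-0.05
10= 10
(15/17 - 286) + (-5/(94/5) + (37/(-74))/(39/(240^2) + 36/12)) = -1546432127/5415622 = -285.55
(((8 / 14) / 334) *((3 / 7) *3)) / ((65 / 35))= 0.00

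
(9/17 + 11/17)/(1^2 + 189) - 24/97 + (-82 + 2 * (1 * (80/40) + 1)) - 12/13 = -31429254/407303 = -77.16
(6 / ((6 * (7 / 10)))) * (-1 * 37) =-370 / 7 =-52.86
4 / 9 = 0.44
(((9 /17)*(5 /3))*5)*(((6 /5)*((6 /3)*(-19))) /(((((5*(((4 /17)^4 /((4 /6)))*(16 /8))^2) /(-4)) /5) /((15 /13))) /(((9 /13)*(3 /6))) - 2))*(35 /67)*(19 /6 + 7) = 3745212360805125 /7010821744237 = 534.20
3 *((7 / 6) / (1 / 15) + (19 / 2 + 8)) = 105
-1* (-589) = 589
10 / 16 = 5 / 8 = 0.62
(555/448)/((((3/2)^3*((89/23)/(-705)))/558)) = -92993025/2492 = -37316.62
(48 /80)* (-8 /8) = -3 /5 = -0.60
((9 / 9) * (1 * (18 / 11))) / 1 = 18 / 11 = 1.64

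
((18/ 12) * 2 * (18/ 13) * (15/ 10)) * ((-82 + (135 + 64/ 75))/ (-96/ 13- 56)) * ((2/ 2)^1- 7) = 327159/ 10300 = 31.76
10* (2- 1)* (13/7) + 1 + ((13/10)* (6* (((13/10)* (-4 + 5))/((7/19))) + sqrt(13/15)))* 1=13* sqrt(195)/150 + 16483/350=48.30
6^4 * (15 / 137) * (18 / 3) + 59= 124723 / 137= 910.39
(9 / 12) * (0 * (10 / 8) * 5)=0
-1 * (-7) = 7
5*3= 15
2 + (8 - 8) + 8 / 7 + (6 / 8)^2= 415 / 112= 3.71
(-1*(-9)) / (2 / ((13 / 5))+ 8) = 39 / 38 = 1.03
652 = 652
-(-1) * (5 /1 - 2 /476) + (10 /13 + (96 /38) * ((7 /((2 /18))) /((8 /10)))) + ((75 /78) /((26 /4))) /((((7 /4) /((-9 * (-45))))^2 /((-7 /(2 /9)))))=-27224546443 /109174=-249368.41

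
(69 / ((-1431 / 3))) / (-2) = 23 / 318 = 0.07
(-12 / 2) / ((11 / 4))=-24 / 11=-2.18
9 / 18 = 1 / 2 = 0.50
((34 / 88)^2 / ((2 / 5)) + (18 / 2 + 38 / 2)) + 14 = 164069 / 3872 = 42.37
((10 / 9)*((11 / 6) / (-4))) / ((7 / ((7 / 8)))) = -55 / 864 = -0.06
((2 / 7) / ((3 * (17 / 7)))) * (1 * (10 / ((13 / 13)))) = 20 / 51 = 0.39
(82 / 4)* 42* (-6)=-5166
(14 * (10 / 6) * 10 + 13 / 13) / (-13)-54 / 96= -11599 / 624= -18.59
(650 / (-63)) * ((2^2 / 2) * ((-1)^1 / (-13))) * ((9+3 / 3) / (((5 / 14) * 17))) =-400 / 153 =-2.61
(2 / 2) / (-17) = -1 / 17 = -0.06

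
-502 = -502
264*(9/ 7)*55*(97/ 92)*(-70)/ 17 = -81048.34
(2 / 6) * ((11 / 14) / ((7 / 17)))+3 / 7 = 313 / 294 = 1.06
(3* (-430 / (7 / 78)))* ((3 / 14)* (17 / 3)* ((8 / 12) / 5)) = -114036 / 49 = -2327.27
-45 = -45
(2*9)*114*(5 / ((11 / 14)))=143640 / 11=13058.18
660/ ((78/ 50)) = 5500/ 13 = 423.08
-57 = -57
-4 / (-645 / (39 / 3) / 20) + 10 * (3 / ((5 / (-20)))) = -15272 / 129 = -118.39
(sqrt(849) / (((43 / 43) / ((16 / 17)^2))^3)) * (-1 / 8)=-2097152 * sqrt(849) / 24137569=-2.53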